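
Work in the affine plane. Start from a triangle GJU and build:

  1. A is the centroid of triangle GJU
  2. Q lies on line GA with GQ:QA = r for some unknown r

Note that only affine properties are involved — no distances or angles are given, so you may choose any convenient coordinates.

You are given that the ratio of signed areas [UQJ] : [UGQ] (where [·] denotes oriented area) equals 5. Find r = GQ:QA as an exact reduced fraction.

Choose coordinates G = (0, 0), J = (1, 0), U = (0, 1).
1. A is the centroid of triangle GJU ⇒ A = (1/3, 1/3)
2. With GQ:QA = r, write λ = r/(r+1) so Q = G + λ·(A−G); Q is affine-linear in λ
Every point depending on Q is an affine combination of Q and λ-independent points, so each such coordinate is linear in λ; the λ² term in each signed area is a multiple of (A−G)×(A−G) = 0, so 2·[UQJ] and 2·[UGQ] are each linear in λ. Evaluating at λ=0 and λ=1:
  2·[UQJ] = -2/3·λ + 1,   2·[UGQ] = 1/3·λ
So [UQJ]:[UGQ] = (-2/3·λ + 1) / (1/3·λ). Setting this equal to 5:
  -2/3·λ + 1 = 5·(1/3·λ)  ⇒  λ = 3/7
Then r = λ/(1−λ) = (3/7)/(4/7) = 3/4. Check: with r = 3/4, Q = (1/7, 1/7) and [UQJ]:[UGQ] = 5 as required.

r = 3/4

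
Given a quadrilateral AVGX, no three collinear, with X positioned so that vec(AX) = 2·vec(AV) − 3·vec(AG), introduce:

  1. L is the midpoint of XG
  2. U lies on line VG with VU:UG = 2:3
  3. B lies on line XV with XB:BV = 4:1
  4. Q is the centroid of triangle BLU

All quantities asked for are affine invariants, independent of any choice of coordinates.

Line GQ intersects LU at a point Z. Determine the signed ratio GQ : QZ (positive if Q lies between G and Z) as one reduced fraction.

Set A = (0, 0), V = (1, 0), G = (0, 1), X = (2, -3); any affine frame gives the same invariant.
1. L is the midpoint of XG ⇒ L = (1, -1)
2. U lies on line VG with VU:UG = 2:3 ⇒ U = (3/5, 2/5)
3. B lies on line XV with XB:BV = 4:1 ⇒ B = (6/5, -3/5)
4. Q is the centroid of triangle BLU ⇒ Q = (14/15, -2/5)
line GQ meets LU at Z = (3/4, -1/8)
Q = G + t·(Z−G) with t = 56/45, so GQ:QZ = 56/45:-11/45

GQ:QZ = -56/11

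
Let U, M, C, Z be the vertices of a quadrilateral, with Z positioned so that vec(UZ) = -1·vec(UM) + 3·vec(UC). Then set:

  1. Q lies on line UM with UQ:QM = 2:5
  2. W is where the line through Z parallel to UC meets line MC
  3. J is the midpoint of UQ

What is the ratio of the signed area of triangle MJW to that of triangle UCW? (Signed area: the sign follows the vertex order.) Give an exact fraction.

[MJW]:[UCW] = -12/7

Work in coordinates with U = (0, 0), M = (1, 0), C = (0, 1), Z = (-1, 3).
1. Q lies on line UM with UQ:QM = 2:5 ⇒ Q = (2/7, 0)
2. W is where the line through Z parallel to UC meets line MC ⇒ W = (-1, 2)
3. J is the midpoint of UQ ⇒ J = (1/7, 0)
2·[MJW] = -12/7, 2·[UCW] = 1
[MJW]:[UCW] = -12/7:1 = -12/7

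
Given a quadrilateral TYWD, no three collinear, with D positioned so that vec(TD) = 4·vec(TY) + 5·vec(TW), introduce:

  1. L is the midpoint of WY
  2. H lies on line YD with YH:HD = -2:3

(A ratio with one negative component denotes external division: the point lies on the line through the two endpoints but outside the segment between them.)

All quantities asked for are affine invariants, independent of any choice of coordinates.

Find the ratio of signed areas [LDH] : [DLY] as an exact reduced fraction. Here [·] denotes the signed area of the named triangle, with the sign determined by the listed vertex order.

Set T = (0, 0), Y = (1, 0), W = (0, 1), D = (4, 5); any affine frame gives the same invariant.
1. L is the midpoint of WY ⇒ L = (1/2, 1/2)
2. H lies on line YD with YH:HD = -2:3 ⇒ H = (-5, -10)
2·[LDH] = -12, 2·[DLY] = 4
[LDH]:[DLY] = -12:4 = -3

[LDH]:[DLY] = -3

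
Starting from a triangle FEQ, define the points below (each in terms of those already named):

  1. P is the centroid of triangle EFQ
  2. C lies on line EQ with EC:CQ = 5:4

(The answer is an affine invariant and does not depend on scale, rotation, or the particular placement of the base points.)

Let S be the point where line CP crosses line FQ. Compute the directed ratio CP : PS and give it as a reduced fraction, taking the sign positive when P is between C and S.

CP:PS = 1/3

Assign F = (0, 0), E = (1, 0), Q = (0, 1) — the answer is frame-independent, so this choice is without loss of generality.
1. P is the centroid of triangle EFQ ⇒ P = (1/3, 1/3)
2. C lies on line EQ with EC:CQ = 5:4 ⇒ C = (4/9, 5/9)
line CP meets FQ at S = (0, -1/3)
P = C + t·(S−C) with t = 1/4, so CP:PS = 1/4:3/4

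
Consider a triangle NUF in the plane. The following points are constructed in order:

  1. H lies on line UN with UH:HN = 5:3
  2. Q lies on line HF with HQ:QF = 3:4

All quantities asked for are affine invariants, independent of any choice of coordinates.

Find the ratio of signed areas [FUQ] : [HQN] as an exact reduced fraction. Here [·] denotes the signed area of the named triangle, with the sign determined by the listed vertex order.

Choose coordinates N = (0, 0), U = (1, 0), F = (0, 1).
1. H lies on line UN with UH:HN = 5:3 ⇒ H = (3/8, 0)
2. Q lies on line HF with HQ:QF = 3:4 ⇒ Q = (3/14, 3/7)
2·[FUQ] = -5/14, 2·[HQN] = 9/56
[FUQ]:[HQN] = -5/14:9/56 = -20/9

[FUQ]:[HQN] = -20/9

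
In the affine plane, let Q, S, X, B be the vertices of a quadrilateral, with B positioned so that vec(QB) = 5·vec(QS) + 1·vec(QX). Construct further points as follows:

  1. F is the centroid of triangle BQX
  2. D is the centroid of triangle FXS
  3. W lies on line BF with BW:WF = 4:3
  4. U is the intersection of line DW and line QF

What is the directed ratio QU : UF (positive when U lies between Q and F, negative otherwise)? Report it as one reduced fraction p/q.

QU:UF = 21

Choose coordinates Q = (0, 0), S = (1, 0), X = (0, 1), B = (5, 1).
1. F is the centroid of triangle BQX ⇒ F = (5/3, 2/3)
2. D is the centroid of triangle FXS ⇒ D = (8/9, 5/9)
3. W lies on line BF with BW:WF = 4:3 ⇒ W = (65/21, 17/21)
4. U is the intersection of line DW and line QF ⇒ U = (35/22, 7/11)
U = Q + t·(F−Q) with t = 21/22, so QU:UF = t:(1−t) = 21/22:1/22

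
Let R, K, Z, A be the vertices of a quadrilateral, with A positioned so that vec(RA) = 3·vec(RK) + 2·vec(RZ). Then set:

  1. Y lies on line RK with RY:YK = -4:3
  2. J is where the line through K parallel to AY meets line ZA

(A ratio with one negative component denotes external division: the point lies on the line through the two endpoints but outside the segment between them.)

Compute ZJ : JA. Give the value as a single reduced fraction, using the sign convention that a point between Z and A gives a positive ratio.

ZJ:JA = 1/6

Assign R = (0, 0), K = (1, 0), Z = (0, 1), A = (3, 2) — the answer is frame-independent, so this choice is without loss of generality.
1. Y lies on line RK with RY:YK = -4:3 ⇒ Y = (4, 0)
2. J is where the line through K parallel to AY meets line ZA ⇒ J = (3/7, 8/7)
J = Z + t·(A−Z) with t = 1/7, so ZJ:JA = t:(1−t) = 1/7:6/7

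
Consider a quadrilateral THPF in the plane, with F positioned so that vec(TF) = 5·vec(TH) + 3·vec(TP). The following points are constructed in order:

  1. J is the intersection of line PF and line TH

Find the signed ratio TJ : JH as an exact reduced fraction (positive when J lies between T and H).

Assign T = (0, 0), H = (1, 0), P = (0, 1), F = (5, 3) — the answer is frame-independent, so this choice is without loss of generality.
1. J is the intersection of line PF and line TH ⇒ J = (-5/2, 0)
J = T + t·(H−T) with t = -5/2, so TJ:JH = t:(1−t) = -5/2:7/2

TJ:JH = -5/7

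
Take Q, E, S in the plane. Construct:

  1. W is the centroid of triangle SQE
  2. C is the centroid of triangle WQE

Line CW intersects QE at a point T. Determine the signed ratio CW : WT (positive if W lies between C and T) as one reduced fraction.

CW:WT = -2/3

Assign Q = (0, 0), E = (1, 0), S = (0, 1) — the answer is frame-independent, so this choice is without loss of generality.
1. W is the centroid of triangle SQE ⇒ W = (1/3, 1/3)
2. C is the centroid of triangle WQE ⇒ C = (4/9, 1/9)
line CW meets QE at T = (1/2, 0)
W = C + t·(T−C) with t = -2, so CW:WT = -2:3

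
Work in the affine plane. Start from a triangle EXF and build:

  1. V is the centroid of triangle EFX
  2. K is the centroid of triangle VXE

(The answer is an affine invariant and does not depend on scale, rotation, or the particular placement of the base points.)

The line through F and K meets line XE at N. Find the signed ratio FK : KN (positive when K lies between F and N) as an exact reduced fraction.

Set E = (0, 0), X = (1, 0), F = (0, 1); any affine frame gives the same invariant.
1. V is the centroid of triangle EFX ⇒ V = (1/3, 1/3)
2. K is the centroid of triangle VXE ⇒ K = (4/9, 1/9)
line FK meets XE at N = (1/2, 0)
K = F + t·(N−F) with t = 8/9, so FK:KN = 8/9:1/9

FK:KN = 8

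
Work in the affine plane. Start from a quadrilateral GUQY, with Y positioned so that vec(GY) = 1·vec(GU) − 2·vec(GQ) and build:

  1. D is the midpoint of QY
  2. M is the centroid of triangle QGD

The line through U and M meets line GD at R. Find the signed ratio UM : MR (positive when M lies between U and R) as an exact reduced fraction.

Work in coordinates with G = (0, 0), U = (1, 0), Q = (0, 1), Y = (1, -2).
1. D is the midpoint of QY ⇒ D = (1/2, -1/2)
2. M is the centroid of triangle QGD ⇒ M = (1/6, 1/6)
line UM meets GD at R = (-1/4, 1/4)
M = U + t·(R−U) with t = 2/3, so UM:MR = 2/3:1/3

UM:MR = 2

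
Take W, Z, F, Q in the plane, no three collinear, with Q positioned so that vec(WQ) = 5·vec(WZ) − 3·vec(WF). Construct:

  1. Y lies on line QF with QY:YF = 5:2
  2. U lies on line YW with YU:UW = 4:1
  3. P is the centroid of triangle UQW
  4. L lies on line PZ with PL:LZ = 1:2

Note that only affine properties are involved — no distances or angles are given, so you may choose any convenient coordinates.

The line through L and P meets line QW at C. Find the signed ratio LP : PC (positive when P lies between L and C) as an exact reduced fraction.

Assign W = (0, 0), Z = (1, 0), F = (0, 1), Q = (5, -3) — the answer is frame-independent, so this choice is without loss of generality.
1. Y lies on line QF with QY:YF = 5:2 ⇒ Y = (10/7, -1/7)
2. U lies on line YW with YU:UW = 4:1 ⇒ U = (2/7, -1/35)
3. P is the centroid of triangle UQW ⇒ P = (37/21, -106/105)
4. L lies on line PZ with PL:LZ = 1:2 ⇒ L = (95/63, -212/315)
line LP meets QW at C = (53/29, -159/145)
P = L + t·(C−L) with t = 58/73, so LP:PC = 58/73:15/73

LP:PC = 58/15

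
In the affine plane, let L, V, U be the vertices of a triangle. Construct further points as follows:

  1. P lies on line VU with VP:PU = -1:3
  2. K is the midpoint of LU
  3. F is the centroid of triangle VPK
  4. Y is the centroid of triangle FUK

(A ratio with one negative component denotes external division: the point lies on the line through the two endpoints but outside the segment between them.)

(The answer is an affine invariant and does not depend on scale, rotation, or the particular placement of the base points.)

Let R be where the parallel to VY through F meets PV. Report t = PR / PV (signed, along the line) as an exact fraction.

Set L = (0, 0), V = (1, 0), U = (0, 1); any affine frame gives the same invariant.
1. P lies on line VU with VP:PU = -1:3 ⇒ P = (3/2, -1/2)
2. K is the midpoint of LU ⇒ K = (0, 1/2)
3. F is the centroid of triangle VPK ⇒ F = (5/6, 0)
4. Y is the centroid of triangle FUK ⇒ Y = (5/18, 1/2)
through F parallel to VY: direction (-13/18, 1/2); meets PV at R = (11/8, -3/8)
R = P + t·(V−P) with t = 1/4

t = 1/4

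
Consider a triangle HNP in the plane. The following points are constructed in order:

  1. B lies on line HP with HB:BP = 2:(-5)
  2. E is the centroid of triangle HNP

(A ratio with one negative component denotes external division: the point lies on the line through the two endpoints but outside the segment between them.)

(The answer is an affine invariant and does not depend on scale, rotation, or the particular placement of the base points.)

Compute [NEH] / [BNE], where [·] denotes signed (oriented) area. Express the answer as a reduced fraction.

[NEH]:[BNE] = 3/7

Assign H = (0, 0), N = (1, 0), P = (0, 1) — the answer is frame-independent, so this choice is without loss of generality.
1. B lies on line HP with HB:BP = 2:(-5) ⇒ B = (0, -2/3)
2. E is the centroid of triangle HNP ⇒ E = (1/3, 1/3)
2·[NEH] = 1/3, 2·[BNE] = 7/9
[NEH]:[BNE] = 1/3:7/9 = 3/7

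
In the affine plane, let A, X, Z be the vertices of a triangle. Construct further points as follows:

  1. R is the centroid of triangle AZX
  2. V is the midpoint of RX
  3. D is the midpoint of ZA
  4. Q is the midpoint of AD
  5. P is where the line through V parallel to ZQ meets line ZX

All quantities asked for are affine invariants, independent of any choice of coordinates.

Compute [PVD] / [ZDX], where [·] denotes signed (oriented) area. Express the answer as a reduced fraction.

[PVD]:[ZDX] = -2/9

Set A = (0, 0), X = (1, 0), Z = (0, 1); any affine frame gives the same invariant.
1. R is the centroid of triangle AZX ⇒ R = (1/3, 1/3)
2. V is the midpoint of RX ⇒ V = (2/3, 1/6)
3. D is the midpoint of ZA ⇒ D = (0, 1/2)
4. Q is the midpoint of AD ⇒ Q = (0, 1/4)
5. P is where the line through V parallel to ZQ meets line ZX ⇒ P = (2/3, 1/3)
2·[PVD] = -1/9, 2·[ZDX] = 1/2
[PVD]:[ZDX] = -1/9:1/2 = -2/9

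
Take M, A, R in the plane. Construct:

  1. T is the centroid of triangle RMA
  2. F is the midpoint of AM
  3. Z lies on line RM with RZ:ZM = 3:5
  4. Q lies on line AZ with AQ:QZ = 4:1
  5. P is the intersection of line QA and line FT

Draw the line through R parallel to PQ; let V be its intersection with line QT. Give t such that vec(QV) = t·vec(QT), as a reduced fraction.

Set M = (0, 0), A = (1, 0), R = (0, 1); any affine frame gives the same invariant.
1. T is the centroid of triangle RMA ⇒ T = (1/3, 1/3)
2. F is the midpoint of AM ⇒ F = (1/2, 0)
3. Z lies on line RM with RZ:ZM = 3:5 ⇒ Z = (0, 5/8)
4. Q lies on line AZ with AQ:QZ = 4:1 ⇒ Q = (1/5, 1/2)
5. P is the intersection of line QA and line FT ⇒ P = (3/11, 5/11)
through R parallel to PQ: direction (-4/55, 1/22); meets QT at V = (-2/5, 5/4)
V = Q + t·(T−Q) with t = -9/2

t = -9/2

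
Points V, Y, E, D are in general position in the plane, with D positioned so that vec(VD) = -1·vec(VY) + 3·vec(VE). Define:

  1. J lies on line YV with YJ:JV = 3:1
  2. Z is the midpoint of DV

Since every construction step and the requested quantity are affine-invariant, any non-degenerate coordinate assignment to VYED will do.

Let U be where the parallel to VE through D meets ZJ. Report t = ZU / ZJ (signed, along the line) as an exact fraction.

t = -2/3

Set V = (0, 0), Y = (1, 0), E = (0, 1), D = (-1, 3); any affine frame gives the same invariant.
1. J lies on line YV with YJ:JV = 3:1 ⇒ J = (1/4, 0)
2. Z is the midpoint of DV ⇒ Z = (-1/2, 3/2)
through D parallel to VE: direction (0, 1); meets ZJ at U = (-1, 5/2)
U = Z + t·(J−Z) with t = -2/3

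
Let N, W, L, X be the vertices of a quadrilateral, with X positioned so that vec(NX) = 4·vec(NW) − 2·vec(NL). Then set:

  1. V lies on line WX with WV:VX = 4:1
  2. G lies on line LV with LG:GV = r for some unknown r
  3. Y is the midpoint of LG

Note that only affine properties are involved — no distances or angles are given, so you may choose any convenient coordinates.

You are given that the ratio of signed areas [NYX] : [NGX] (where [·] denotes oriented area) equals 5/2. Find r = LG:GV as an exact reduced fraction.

r = 5

Set N = (0, 0), W = (1, 0), L = (0, 1), X = (4, -2); any affine frame gives the same invariant.
1. V lies on line WX with WV:VX = 4:1 ⇒ V = (17/5, -8/5)
2. With LG:GV = r, write λ = r/(r+1) so G = L + λ·(V−L); G is affine-linear in λ
3. Y is the midpoint of LG ⇒ Y is an affine combination of earlier points and hence also affine-linear in λ
Every point depending on G is an affine combination of G and λ-independent points, so each such coordinate is linear in λ; the λ² term in each signed area is a multiple of (V−L)×(V−L) = 0, so 2·[NYX] and 2·[NGX] are each linear in λ. Evaluating at λ=0 and λ=1:
  2·[NYX] = 9/5·λ − 4,   2·[NGX] = 18/5·λ − 4
So [NYX]:[NGX] = (9/5·λ − 4) / (18/5·λ − 4). Setting this equal to 5/2:
  9/5·λ − 4 = 5/2·(18/5·λ − 4)  ⇒  λ = 5/6
Then r = λ/(1−λ) = (5/6)/(1/6) = 5. Check: with r = 5, G = (17/6, -7/6) and [NYX]:[NGX] = 5/2 as required.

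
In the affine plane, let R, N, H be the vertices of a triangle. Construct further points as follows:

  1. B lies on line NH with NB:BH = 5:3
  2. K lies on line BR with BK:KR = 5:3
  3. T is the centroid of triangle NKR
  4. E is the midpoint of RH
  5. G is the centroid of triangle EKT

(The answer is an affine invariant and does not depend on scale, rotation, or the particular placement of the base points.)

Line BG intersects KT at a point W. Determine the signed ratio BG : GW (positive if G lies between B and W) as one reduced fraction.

BG:GW = 67/8

Work in coordinates with R = (0, 0), N = (1, 0), H = (0, 1).
1. B lies on line NH with NB:BH = 5:3 ⇒ B = (3/8, 5/8)
2. K lies on line BR with BK:KR = 5:3 ⇒ K = (9/64, 15/64)
3. T is the centroid of triangle NKR ⇒ T = (73/192, 5/64)
4. E is the midpoint of RH ⇒ E = (0, 1/2)
5. G is the centroid of triangle EKT ⇒ G = (25/144, 13/48)
line BG meets KT at W = (481/3216, 245/1072)
G = B + t·(W−B) with t = 67/75, so BG:GW = 67/75:8/75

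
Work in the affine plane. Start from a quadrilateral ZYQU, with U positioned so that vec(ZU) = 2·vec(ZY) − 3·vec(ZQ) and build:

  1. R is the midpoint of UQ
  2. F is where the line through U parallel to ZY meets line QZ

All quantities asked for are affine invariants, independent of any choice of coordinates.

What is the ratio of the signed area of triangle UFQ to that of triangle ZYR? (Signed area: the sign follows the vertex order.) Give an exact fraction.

Choose coordinates Z = (0, 0), Y = (1, 0), Q = (0, 1), U = (2, -3).
1. R is the midpoint of UQ ⇒ R = (1, -1)
2. F is where the line through U parallel to ZY meets line QZ ⇒ F = (0, -3)
2·[UFQ] = -8, 2·[ZYR] = -1
[UFQ]:[ZYR] = -8:-1 = 8

[UFQ]:[ZYR] = 8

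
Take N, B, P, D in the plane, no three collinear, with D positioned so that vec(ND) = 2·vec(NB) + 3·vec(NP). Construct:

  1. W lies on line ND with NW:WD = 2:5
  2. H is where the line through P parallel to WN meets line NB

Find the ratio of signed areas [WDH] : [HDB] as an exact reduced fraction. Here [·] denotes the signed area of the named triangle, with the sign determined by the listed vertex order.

Choose coordinates N = (0, 0), B = (1, 0), P = (0, 1), D = (2, 3).
1. W lies on line ND with NW:WD = 2:5 ⇒ W = (4/7, 6/7)
2. H is where the line through P parallel to WN meets line NB ⇒ H = (-2/3, 0)
2·[WDH] = 10/7, 2·[HDB] = -5
[WDH]:[HDB] = 10/7:-5 = -2/7

[WDH]:[HDB] = -2/7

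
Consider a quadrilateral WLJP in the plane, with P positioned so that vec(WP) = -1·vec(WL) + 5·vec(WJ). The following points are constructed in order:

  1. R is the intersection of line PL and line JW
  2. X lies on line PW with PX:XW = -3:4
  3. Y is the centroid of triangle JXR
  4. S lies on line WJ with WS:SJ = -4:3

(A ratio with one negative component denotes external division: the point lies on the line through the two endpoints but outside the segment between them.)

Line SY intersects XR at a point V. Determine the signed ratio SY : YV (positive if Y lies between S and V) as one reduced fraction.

SY:YV = -4

Work in coordinates with W = (0, 0), L = (1, 0), J = (0, 1), P = (-1, 5).
1. R is the intersection of line PL and line JW ⇒ R = (0, 5/2)
2. X lies on line PW with PX:XW = -3:4 ⇒ X = (-4, 20)
3. Y is the centroid of triangle JXR ⇒ Y = (-4/3, 47/6)
4. S lies on line WJ with WS:SJ = -4:3 ⇒ S = (0, 4)
line SY meets XR at V = (-1, 55/8)
Y = S + t·(V−S) with t = 4/3, so SY:YV = 4/3:-1/3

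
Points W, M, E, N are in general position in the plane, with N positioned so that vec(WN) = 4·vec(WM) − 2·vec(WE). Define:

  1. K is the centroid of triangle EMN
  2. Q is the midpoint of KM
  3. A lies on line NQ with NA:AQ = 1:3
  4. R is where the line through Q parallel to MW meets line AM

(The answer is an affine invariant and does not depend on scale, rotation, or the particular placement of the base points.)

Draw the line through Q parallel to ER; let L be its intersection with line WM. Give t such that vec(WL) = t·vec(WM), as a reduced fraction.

Choose coordinates W = (0, 0), M = (1, 0), E = (0, 1), N = (4, -2).
1. K is the centroid of triangle EMN ⇒ K = (5/3, -1/3)
2. Q is the midpoint of KM ⇒ Q = (4/3, -1/6)
3. A lies on line NQ with NA:AQ = 1:3 ⇒ A = (10/3, -37/24)
4. R is where the line through Q parallel to MW meets line AM ⇒ R = (139/111, -1/6)
through Q parallel to ER: direction (139/111, -7/6); meets WM at L = (299/259, 0)
L = W + t·(M−W) with t = 299/259

t = 299/259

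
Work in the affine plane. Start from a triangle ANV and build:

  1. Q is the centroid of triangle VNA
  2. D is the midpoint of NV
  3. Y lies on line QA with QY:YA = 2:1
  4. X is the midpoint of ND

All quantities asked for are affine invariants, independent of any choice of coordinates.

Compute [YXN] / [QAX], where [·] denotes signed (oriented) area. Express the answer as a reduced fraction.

Choose coordinates A = (0, 0), N = (1, 0), V = (0, 1).
1. Q is the centroid of triangle VNA ⇒ Q = (1/3, 1/3)
2. D is the midpoint of NV ⇒ D = (1/2, 1/2)
3. Y lies on line QA with QY:YA = 2:1 ⇒ Y = (1/9, 1/9)
4. X is the midpoint of ND ⇒ X = (3/4, 1/4)
2·[YXN] = -7/36, 2·[QAX] = 1/6
[YXN]:[QAX] = -7/36:1/6 = -7/6

[YXN]:[QAX] = -7/6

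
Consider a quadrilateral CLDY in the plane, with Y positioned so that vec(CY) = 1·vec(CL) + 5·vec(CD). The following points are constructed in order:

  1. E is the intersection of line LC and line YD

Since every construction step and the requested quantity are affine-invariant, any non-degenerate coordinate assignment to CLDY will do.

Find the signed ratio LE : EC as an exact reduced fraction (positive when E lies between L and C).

Work in coordinates with C = (0, 0), L = (1, 0), D = (0, 1), Y = (1, 5).
1. E is the intersection of line LC and line YD ⇒ E = (-1/4, 0)
E = L + t·(C−L) with t = 5/4, so LE:EC = t:(1−t) = 5/4:-1/4

LE:EC = -5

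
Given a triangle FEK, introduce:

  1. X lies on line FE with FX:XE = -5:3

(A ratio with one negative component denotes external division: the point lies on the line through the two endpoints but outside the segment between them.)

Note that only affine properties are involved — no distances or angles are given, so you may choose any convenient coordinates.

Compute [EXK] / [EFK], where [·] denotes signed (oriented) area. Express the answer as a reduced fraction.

Choose coordinates F = (0, 0), E = (1, 0), K = (0, 1).
1. X lies on line FE with FX:XE = -5:3 ⇒ X = (5/2, 0)
2·[EXK] = 3/2, 2·[EFK] = -1
[EXK]:[EFK] = 3/2:-1 = -3/2

[EXK]:[EFK] = -3/2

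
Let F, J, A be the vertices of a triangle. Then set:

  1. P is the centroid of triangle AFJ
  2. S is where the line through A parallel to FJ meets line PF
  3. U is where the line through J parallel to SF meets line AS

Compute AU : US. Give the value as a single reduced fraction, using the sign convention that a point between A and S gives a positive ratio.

AU:US = -2

Work in coordinates with F = (0, 0), J = (1, 0), A = (0, 1).
1. P is the centroid of triangle AFJ ⇒ P = (1/3, 1/3)
2. S is where the line through A parallel to FJ meets line PF ⇒ S = (1, 1)
3. U is where the line through J parallel to SF meets line AS ⇒ U = (2, 1)
U = A + t·(S−A) with t = 2, so AU:US = t:(1−t) = 2:-1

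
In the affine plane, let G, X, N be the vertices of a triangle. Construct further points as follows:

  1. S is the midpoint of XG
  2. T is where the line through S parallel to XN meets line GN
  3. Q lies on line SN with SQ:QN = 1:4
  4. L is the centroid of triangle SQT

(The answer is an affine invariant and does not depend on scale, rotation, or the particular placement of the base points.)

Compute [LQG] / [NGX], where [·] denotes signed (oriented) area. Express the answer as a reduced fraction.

Set G = (0, 0), X = (1, 0), N = (0, 1); any affine frame gives the same invariant.
1. S is the midpoint of XG ⇒ S = (1/2, 0)
2. T is where the line through S parallel to XN meets line GN ⇒ T = (0, 1/2)
3. Q lies on line SN with SQ:QN = 1:4 ⇒ Q = (2/5, 1/5)
4. L is the centroid of triangle SQT ⇒ L = (3/10, 7/30)
2·[LQG] = -1/30, 2·[NGX] = 1
[LQG]:[NGX] = -1/30:1 = -1/30

[LQG]:[NGX] = -1/30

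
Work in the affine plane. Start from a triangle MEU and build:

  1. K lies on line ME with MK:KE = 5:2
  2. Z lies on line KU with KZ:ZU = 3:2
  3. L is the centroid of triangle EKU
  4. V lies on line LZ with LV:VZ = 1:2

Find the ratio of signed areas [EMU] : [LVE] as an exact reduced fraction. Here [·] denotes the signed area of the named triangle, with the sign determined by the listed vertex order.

[EMU]:[LVE] = 315/2

Work in coordinates with M = (0, 0), E = (1, 0), U = (0, 1).
1. K lies on line ME with MK:KE = 5:2 ⇒ K = (5/7, 0)
2. Z lies on line KU with KZ:ZU = 3:2 ⇒ Z = (2/7, 3/5)
3. L is the centroid of triangle EKU ⇒ L = (4/7, 1/3)
4. V lies on line LZ with LV:VZ = 1:2 ⇒ V = (10/21, 19/45)
2·[EMU] = -1, 2·[LVE] = -2/315
[EMU]:[LVE] = -1:-2/315 = 315/2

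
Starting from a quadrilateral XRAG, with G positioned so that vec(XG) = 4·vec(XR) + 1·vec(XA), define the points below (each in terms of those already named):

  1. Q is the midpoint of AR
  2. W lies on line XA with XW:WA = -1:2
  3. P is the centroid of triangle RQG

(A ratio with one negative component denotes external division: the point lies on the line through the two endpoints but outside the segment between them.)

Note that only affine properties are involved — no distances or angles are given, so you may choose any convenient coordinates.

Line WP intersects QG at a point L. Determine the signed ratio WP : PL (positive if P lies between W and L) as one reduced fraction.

WP:PL = 13/2

Choose coordinates X = (0, 0), R = (1, 0), A = (0, 1), G = (4, 1).
1. Q is the midpoint of AR ⇒ Q = (1/2, 1/2)
2. W lies on line XA with XW:WA = -1:2 ⇒ W = (0, -1)
3. P is the centroid of triangle RQG ⇒ P = (11/6, 1/2)
line WP meets QG at L = (55/26, 19/26)
P = W + t·(L−W) with t = 13/15, so WP:PL = 13/15:2/15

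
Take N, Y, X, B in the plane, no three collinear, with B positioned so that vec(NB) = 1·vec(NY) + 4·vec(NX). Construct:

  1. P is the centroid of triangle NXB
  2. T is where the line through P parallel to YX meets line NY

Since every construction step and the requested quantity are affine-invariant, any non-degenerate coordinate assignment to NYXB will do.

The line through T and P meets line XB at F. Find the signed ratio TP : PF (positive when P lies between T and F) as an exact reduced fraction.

Set N = (0, 0), Y = (1, 0), X = (0, 1), B = (1, 4); any affine frame gives the same invariant.
1. P is the centroid of triangle NXB ⇒ P = (1/3, 5/3)
2. T is where the line through P parallel to YX meets line NY ⇒ T = (2, 0)
line TP meets XB at F = (1/4, 7/4)
P = T + t·(F−T) with t = 20/21, so TP:PF = 20/21:1/21

TP:PF = 20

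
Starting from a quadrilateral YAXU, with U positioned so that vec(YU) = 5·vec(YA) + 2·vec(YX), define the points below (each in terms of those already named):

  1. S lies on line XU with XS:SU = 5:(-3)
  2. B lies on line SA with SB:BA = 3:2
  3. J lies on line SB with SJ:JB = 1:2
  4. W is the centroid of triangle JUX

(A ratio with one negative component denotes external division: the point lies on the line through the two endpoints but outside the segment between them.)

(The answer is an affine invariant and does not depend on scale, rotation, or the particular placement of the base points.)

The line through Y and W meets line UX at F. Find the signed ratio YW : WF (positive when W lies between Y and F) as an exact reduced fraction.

Work in coordinates with Y = (0, 0), A = (1, 0), X = (0, 1), U = (5, 2).
1. S lies on line XU with XS:SU = 5:(-3) ⇒ S = (25/2, 7/2)
2. B lies on line SA with SB:BA = 3:2 ⇒ B = (28/5, 7/5)
3. J lies on line SB with SJ:JB = 1:2 ⇒ J = (51/5, 14/5)
4. W is the centroid of triangle JUX ⇒ W = (76/15, 29/15)
line YW meets UX at F = (380/69, 145/69)
W = Y + t·(F−Y) with t = 23/25, so YW:WF = 23/25:2/25

YW:WF = 23/2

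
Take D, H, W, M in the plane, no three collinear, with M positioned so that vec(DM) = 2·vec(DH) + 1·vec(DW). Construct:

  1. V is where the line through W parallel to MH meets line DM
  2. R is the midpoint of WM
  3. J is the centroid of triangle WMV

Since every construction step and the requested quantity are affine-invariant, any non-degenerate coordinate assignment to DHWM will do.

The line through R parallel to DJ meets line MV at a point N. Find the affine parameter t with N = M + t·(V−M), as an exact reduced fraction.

t = 1/4

Work in coordinates with D = (0, 0), H = (1, 0), W = (0, 1), M = (2, 1).
1. V is where the line through W parallel to MH meets line DM ⇒ V = (-2, -1)
2. R is the midpoint of WM ⇒ R = (1, 1)
3. J is the centroid of triangle WMV ⇒ J = (0, 1/3)
through R parallel to DJ: direction (0, 1/3); meets MV at N = (1, 1/2)
N = M + t·(V−M) with t = 1/4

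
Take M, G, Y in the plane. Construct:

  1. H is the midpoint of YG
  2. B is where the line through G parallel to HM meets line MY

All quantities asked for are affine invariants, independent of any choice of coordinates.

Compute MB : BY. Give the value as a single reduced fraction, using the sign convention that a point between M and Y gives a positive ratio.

MB:BY = -1/2

Set M = (0, 0), G = (1, 0), Y = (0, 1); any affine frame gives the same invariant.
1. H is the midpoint of YG ⇒ H = (1/2, 1/2)
2. B is where the line through G parallel to HM meets line MY ⇒ B = (0, -1)
B = M + t·(Y−M) with t = -1, so MB:BY = t:(1−t) = -1:2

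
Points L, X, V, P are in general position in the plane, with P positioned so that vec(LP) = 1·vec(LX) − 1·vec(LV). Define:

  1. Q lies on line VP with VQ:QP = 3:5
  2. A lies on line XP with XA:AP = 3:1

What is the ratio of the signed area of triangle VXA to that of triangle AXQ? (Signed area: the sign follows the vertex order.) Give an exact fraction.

[VXA]:[AXQ] = -8/5

Assign L = (0, 0), X = (1, 0), V = (0, 1), P = (1, -1) — the answer is frame-independent, so this choice is without loss of generality.
1. Q lies on line VP with VQ:QP = 3:5 ⇒ Q = (3/8, 1/4)
2. A lies on line XP with XA:AP = 3:1 ⇒ A = (1, -3/4)
2·[VXA] = -3/4, 2·[AXQ] = 15/32
[VXA]:[AXQ] = -3/4:15/32 = -8/5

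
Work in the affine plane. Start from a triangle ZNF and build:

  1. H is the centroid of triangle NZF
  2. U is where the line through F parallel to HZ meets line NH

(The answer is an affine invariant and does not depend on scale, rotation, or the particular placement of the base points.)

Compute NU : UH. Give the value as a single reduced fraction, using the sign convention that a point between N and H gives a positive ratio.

NU:UH = -2

Set Z = (0, 0), N = (1, 0), F = (0, 1); any affine frame gives the same invariant.
1. H is the centroid of triangle NZF ⇒ H = (1/3, 1/3)
2. U is where the line through F parallel to HZ meets line NH ⇒ U = (-1/3, 2/3)
U = N + t·(H−N) with t = 2, so NU:UH = t:(1−t) = 2:-1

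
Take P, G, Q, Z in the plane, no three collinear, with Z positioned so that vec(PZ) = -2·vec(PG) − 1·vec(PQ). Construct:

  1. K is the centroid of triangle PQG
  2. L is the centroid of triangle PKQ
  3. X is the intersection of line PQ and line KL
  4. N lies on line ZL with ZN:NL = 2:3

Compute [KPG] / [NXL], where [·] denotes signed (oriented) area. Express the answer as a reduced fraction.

Assign P = (0, 0), G = (1, 0), Q = (0, 1), Z = (-2, -1) — the answer is frame-independent, so this choice is without loss of generality.
1. K is the centroid of triangle PQG ⇒ K = (1/3, 1/3)
2. L is the centroid of triangle PKQ ⇒ L = (1/9, 4/9)
3. X is the intersection of line PQ and line KL ⇒ X = (0, 1/2)
4. N lies on line ZL with ZN:NL = 2:3 ⇒ N = (-52/45, -19/45)
2·[KPG] = 1/3, 2·[NXL] = -1/6
[KPG]:[NXL] = 1/3:-1/6 = -2

[KPG]:[NXL] = -2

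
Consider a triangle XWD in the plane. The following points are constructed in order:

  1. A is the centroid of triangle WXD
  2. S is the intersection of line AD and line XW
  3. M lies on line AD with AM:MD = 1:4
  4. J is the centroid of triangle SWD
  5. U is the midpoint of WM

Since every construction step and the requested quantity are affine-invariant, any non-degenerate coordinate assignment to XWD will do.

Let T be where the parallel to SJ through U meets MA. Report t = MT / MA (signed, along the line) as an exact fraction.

Choose coordinates X = (0, 0), W = (1, 0), D = (0, 1).
1. A is the centroid of triangle WXD ⇒ A = (1/3, 1/3)
2. S is the intersection of line AD and line XW ⇒ S = (1/2, 0)
3. M lies on line AD with AM:MD = 1:4 ⇒ M = (4/15, 7/15)
4. J is the centroid of triangle SWD ⇒ J = (1/2, 1/3)
5. U is the midpoint of WM ⇒ U = (19/30, 7/30)
through U parallel to SJ: direction (0, 1/3); meets MA at T = (19/30, -4/15)
T = M + t·(A−M) with t = 11/2

t = 11/2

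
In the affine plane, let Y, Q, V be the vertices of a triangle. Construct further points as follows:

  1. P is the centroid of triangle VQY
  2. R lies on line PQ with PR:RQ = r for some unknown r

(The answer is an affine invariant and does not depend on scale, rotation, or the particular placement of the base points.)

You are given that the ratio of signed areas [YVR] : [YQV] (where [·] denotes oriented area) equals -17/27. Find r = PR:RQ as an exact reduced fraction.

r = 4/5

Choose coordinates Y = (0, 0), Q = (1, 0), V = (0, 1).
1. P is the centroid of triangle VQY ⇒ P = (1/3, 1/3)
2. With PR:RQ = r, write λ = r/(r+1) so R = P + λ·(Q−P); R is affine-linear in λ
Every point depending on R is an affine combination of R and λ-independent points, so each such coordinate is linear in λ; the λ² term in each signed area is a multiple of (Q−P)×(Q−P) = 0, so 2·[YVR] and 2·[YQV] are each linear in λ. Evaluating at λ=0 and λ=1:
  2·[YVR] = -2/3·λ − 1/3,   2·[YQV] = 1
So [YVR]:[YQV] = (-2/3·λ − 1/3) / (1). Setting this equal to -17/27:
  -2/3·λ − 1/3 = -17/27·(1)  ⇒  λ = 4/9
Then r = λ/(1−λ) = (4/9)/(5/9) = 4/5. Check: with r = 4/5, R = (17/27, 5/27) and [YVR]:[YQV] = -17/27 as required.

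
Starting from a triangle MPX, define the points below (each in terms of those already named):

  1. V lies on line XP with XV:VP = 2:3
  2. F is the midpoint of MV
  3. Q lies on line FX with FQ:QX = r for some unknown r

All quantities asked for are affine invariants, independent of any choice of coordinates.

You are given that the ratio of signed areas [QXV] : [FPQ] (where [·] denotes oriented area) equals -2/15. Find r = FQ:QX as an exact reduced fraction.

r = 3

Choose coordinates M = (0, 0), P = (1, 0), X = (0, 1).
1. V lies on line XP with XV:VP = 2:3 ⇒ V = (2/5, 3/5)
2. F is the midpoint of MV ⇒ F = (1/5, 3/10)
3. With FQ:QX = r, write λ = r/(r+1) so Q = F + λ·(X−F); Q is affine-linear in λ
Every point depending on Q is an affine combination of Q and λ-independent points, so each such coordinate is linear in λ; the λ² term in each signed area is a multiple of (X−F)×(X−F) = 0, so 2·[QXV] and 2·[FPQ] are each linear in λ. Evaluating at λ=0 and λ=1:
  2·[QXV] = 1/5·λ − 1/5,   2·[FPQ] = 1/2·λ
So [QXV]:[FPQ] = (1/5·λ − 1/5) / (1/2·λ). Setting this equal to -2/15:
  1/5·λ − 1/5 = -2/15·(1/2·λ)  ⇒  λ = 3/4
Then r = λ/(1−λ) = (3/4)/(1/4) = 3. Check: with r = 3, Q = (1/20, 33/40) and [QXV]:[FPQ] = -2/15 as required.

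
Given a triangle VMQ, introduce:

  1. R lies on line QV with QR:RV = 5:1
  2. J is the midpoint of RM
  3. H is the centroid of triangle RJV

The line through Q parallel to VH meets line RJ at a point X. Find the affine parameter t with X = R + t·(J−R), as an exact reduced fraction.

t = -5/2

Choose coordinates V = (0, 0), M = (1, 0), Q = (0, 1).
1. R lies on line QV with QR:RV = 5:1 ⇒ R = (0, 1/6)
2. J is the midpoint of RM ⇒ J = (1/2, 1/12)
3. H is the centroid of triangle RJV ⇒ H = (1/6, 1/12)
through Q parallel to VH: direction (1/6, 1/12); meets RJ at X = (-5/4, 3/8)
X = R + t·(J−R) with t = -5/2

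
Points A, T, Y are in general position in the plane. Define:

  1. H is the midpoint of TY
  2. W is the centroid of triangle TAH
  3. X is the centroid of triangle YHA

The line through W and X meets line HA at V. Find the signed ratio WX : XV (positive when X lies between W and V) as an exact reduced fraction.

Choose coordinates A = (0, 0), T = (1, 0), Y = (0, 1).
1. H is the midpoint of TY ⇒ H = (1/2, 1/2)
2. W is the centroid of triangle TAH ⇒ W = (1/2, 1/6)
3. X is the centroid of triangle YHA ⇒ X = (1/6, 1/2)
line WX meets HA at V = (1/3, 1/3)
X = W + t·(V−W) with t = 2, so WX:XV = 2:-1

WX:XV = -2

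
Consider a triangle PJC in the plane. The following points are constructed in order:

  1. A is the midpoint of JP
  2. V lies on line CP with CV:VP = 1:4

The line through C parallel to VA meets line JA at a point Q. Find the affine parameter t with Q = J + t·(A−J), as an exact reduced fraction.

Assign P = (0, 0), J = (1, 0), C = (0, 1) — the answer is frame-independent, so this choice is without loss of generality.
1. A is the midpoint of JP ⇒ A = (1/2, 0)
2. V lies on line CP with CV:VP = 1:4 ⇒ V = (0, 4/5)
through C parallel to VA: direction (1/2, -4/5); meets JA at Q = (5/8, 0)
Q = J + t·(A−J) with t = 3/4

t = 3/4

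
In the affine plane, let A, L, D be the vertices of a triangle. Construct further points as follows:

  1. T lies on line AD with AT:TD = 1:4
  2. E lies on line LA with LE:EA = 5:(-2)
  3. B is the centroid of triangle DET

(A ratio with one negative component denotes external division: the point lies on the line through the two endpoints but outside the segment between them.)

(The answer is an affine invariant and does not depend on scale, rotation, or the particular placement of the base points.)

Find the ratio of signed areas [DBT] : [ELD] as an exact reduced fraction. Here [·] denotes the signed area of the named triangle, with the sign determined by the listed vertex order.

[DBT]:[ELD] = 8/75

Work in coordinates with A = (0, 0), L = (1, 0), D = (0, 1).
1. T lies on line AD with AT:TD = 1:4 ⇒ T = (0, 1/5)
2. E lies on line LA with LE:EA = 5:(-2) ⇒ E = (-2/3, 0)
3. B is the centroid of triangle DET ⇒ B = (-2/9, 2/5)
2·[DBT] = 8/45, 2·[ELD] = 5/3
[DBT]:[ELD] = 8/45:5/3 = 8/75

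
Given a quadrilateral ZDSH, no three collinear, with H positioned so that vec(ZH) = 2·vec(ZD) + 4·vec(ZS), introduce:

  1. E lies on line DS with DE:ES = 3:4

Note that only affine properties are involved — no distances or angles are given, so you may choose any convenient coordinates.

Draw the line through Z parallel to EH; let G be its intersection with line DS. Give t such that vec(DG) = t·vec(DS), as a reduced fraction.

t = 5/7

Assign Z = (0, 0), D = (1, 0), S = (0, 1), H = (2, 4) — the answer is frame-independent, so this choice is without loss of generality.
1. E lies on line DS with DE:ES = 3:4 ⇒ E = (4/7, 3/7)
through Z parallel to EH: direction (10/7, 25/7); meets DS at G = (2/7, 5/7)
G = D + t·(S−D) with t = 5/7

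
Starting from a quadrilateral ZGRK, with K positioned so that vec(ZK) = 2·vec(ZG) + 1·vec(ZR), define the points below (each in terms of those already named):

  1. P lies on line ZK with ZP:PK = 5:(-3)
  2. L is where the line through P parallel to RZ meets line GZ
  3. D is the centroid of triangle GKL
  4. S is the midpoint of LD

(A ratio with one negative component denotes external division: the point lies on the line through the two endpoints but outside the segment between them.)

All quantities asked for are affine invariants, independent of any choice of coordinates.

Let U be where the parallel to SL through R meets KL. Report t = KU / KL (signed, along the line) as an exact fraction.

t = 1/2

Set Z = (0, 0), G = (1, 0), R = (0, 1), K = (2, 1); any affine frame gives the same invariant.
1. P lies on line ZK with ZP:PK = 5:(-3) ⇒ P = (5, 5/2)
2. L is where the line through P parallel to RZ meets line GZ ⇒ L = (5, 0)
3. D is the centroid of triangle GKL ⇒ D = (8/3, 1/3)
4. S is the midpoint of LD ⇒ S = (23/6, 1/6)
through R parallel to SL: direction (7/6, -1/6); meets KL at U = (7/2, 1/2)
U = K + t·(L−K) with t = 1/2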